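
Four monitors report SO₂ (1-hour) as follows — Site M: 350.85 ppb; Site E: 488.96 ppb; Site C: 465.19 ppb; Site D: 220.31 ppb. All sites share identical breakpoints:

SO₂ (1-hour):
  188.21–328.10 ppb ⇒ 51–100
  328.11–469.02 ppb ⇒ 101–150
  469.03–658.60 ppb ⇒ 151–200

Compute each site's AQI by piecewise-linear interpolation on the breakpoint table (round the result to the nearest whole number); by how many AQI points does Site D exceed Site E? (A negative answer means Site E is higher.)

Site M: 350.85 ∈ [328.11, 469.02] ↔ index [101, 150].
101 + (350.85−328.11)·(150−101)/(469.02−328.11) = 101 + 22.74·49/140.91 ≈ 108.91, so AQI = 109.
Site E: row 469.03–658.60 (AQI 151–200). (200−151)·(488.96−469.03)/(658.60−469.03) + 151 = 49·19.93/189.57 + 151 ≈ 156.15 → 156.
Site C 465.19: bracket 328.11–469.02 → index 101–150; slope 49/140.91, offset 137.08.
AQI = 101 + 49/140.91·137.08 ≈ 148.67 ⇒ 149.
Site D 220.31: bracket 188.21–328.10 → index 51–100; slope 49/139.89, offset 32.10.
AQI = 51 + 49/139.89·32.10 ≈ 62.24 ⇒ 62.
AQIs: Site M=109, Site E=156, Site C=149, Site D=62. Site D (62) − Site E (156) = -94.

-94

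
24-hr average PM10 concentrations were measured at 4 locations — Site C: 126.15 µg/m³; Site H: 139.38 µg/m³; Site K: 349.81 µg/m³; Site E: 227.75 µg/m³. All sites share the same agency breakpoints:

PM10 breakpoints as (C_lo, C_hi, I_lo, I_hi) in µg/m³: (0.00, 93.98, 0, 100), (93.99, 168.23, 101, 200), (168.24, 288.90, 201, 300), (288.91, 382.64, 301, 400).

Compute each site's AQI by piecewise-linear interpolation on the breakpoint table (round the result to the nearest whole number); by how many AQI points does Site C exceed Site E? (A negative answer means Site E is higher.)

Site C: row 93.99–168.23 (AQI 101–200). (200−101)·(126.15−93.99)/(168.23−93.99) + 101 = 99·32.16/74.24 + 101 ≈ 143.89 → 144.
Site H: 139.38 ∈ [93.99, 168.23] ↔ index [101, 200].
101 + (139.38−93.99)·(200−101)/(168.23−93.99) = 101 + 45.39·99/74.24 ≈ 161.53, so AQI = 162.
Site K: 349.81 ∈ [288.91, 382.64] ↔ index [301, 400].
301 + (349.81−288.91)·(400−301)/(382.64−288.91) = 301 + 60.90·99/93.73 ≈ 365.32, so AQI = 365.
Site E: 227.75 lies in 168.24–288.90, so I_lo=201, I_hi=300, C_lo=168.24, C_hi=288.90.
(300−201)/(288.90−168.24) × (227.75−168.24) + 201 = 99/120.66 × 59.51 + 201 ≈ 249.83 → 250.
AQIs: Site C=144, Site H=162, Site K=365, Site E=250. Site C (144) − Site E (250) = -106.

-106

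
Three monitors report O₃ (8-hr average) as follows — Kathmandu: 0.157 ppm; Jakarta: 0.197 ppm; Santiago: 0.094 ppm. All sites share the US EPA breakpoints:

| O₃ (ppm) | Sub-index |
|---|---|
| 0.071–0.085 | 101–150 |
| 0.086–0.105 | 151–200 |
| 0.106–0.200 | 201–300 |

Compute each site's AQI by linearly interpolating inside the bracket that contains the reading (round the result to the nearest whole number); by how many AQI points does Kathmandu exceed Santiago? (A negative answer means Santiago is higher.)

83

Kathmandu: 0.157 lies in 0.106–0.200, so I_lo=201, I_hi=300, C_lo=0.106, C_hi=0.200.
(300−201)/(0.200−0.106) × (0.157−0.106) + 201 = 99/0.094 × 0.051 + 201 ≈ 254.71 → 255.
Jakarta: 0.197 ∈ [0.106, 0.200] ↔ index [201, 300].
201 + (0.197−0.106)·(300−201)/(0.200−0.106) = 201 + 0.091·99/0.094 ≈ 296.84, so AQI = 297.
Santiago 0.094: bracket 0.086–0.105 → index 151–200; slope 49/0.019, offset 0.008.
AQI = 151 + 49/0.019·0.008 ≈ 171.63 ⇒ 172.
AQIs: Kathmandu=255, Jakarta=297, Santiago=172. Kathmandu (255) − Santiago (172) = 83.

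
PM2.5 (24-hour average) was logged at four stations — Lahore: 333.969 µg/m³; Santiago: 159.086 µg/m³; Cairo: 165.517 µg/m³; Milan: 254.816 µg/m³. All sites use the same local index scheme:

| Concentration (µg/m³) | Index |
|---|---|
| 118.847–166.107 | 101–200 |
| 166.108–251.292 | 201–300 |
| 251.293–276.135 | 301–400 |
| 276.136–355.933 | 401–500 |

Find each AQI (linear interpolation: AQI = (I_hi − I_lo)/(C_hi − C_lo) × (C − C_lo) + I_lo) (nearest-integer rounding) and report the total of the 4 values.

Lahore: row 276.136–355.933 (AQI 401–500). (500−401)·(333.969−276.136)/(355.933−276.136) + 401 = 99·57.833/79.797 + 401 ≈ 472.75 → 473.
Santiago 159.086: bracket 118.847–166.107 → index 101–200; slope 99/47.260, offset 40.239.
AQI = 101 + 99/47.260·40.239 ≈ 185.29 ⇒ 185.
Cairo: 165.517 lies in 118.847–166.107, so I_lo=101, I_hi=200, C_lo=118.847, C_hi=166.107.
(200−101)/(166.107−118.847) × (165.517−118.847) + 101 = 99/47.260 × 46.670 + 101 ≈ 198.76 → 199.
Milan: 254.816 ∈ [251.293, 276.135] ↔ index [301, 400].
301 + (254.816−251.293)·(400−301)/(276.135−251.293) = 301 + 3.523·99/24.842 ≈ 315.04, so AQI = 315.
AQIs: Lahore=473, Santiago=185, Cairo=199, Milan=315. Sum = 473 + 185 + 199 + 315 = 1172.

1172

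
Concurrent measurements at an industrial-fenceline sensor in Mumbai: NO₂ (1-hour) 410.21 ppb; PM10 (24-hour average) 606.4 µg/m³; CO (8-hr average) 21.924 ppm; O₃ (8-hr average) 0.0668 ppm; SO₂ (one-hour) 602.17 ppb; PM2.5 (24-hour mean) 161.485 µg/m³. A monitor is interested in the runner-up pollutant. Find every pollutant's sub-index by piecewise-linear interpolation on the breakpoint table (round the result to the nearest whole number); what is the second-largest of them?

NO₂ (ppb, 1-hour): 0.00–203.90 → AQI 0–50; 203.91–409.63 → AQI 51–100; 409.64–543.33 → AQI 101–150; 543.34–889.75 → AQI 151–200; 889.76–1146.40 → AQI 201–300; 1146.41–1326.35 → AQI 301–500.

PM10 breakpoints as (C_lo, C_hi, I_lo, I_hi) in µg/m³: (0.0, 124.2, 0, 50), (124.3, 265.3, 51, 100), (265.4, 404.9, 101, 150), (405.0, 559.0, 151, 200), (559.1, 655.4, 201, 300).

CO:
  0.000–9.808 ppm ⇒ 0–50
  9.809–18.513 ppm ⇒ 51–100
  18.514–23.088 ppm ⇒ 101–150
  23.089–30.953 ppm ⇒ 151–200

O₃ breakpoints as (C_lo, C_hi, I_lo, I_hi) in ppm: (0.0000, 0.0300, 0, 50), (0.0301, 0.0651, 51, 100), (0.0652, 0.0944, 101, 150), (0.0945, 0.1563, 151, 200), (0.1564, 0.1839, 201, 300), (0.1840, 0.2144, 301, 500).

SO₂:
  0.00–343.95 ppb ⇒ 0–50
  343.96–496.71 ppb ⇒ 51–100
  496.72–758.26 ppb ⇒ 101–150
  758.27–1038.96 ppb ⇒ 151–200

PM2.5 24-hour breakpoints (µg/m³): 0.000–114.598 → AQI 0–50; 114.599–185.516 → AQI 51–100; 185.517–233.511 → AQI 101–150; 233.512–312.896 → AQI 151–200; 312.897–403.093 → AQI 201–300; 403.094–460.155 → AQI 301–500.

NO₂: row 409.64–543.33 (AQI 101–150). (150−101)·(410.21−409.64)/(543.33−409.64) + 101 = 49·0.57/133.69 + 101 ≈ 101.21 → 101.
PM10: 606.4 ∈ [559.1, 655.4] ↔ index [201, 300].
201 + (606.4−559.1)·(300−201)/(655.4−559.1) = 201 + 47.3·99/96.3 ≈ 249.63, so AQI = 250.
CO 21.924: bracket 18.514–23.088 → index 101–150; slope 49/4.574, offset 3.410.
AQI = 101 + 49/4.574·3.410 ≈ 137.53 ⇒ 138.
O₃: 0.0668 lies in 0.0652–0.0944, so I_lo=101, I_hi=150, C_lo=0.0652, C_hi=0.0944.
(150−101)/(0.0944−0.0652) × (0.0668−0.0652) + 101 = 49/0.0292 × 0.0016 + 101 ≈ 103.68 → 104.
SO₂: 602.17 ∈ [496.72, 758.26] ↔ index [101, 150].
101 + (602.17−496.72)·(150−101)/(758.26−496.72) = 101 + 105.45·49/261.54 ≈ 120.76, so AQI = 121.
PM2.5: 161.485 lies in 114.599–185.516, so I_lo=51, I_hi=100, C_lo=114.599, C_hi=185.516.
(100−51)/(185.516−114.599) × (161.485−114.599) + 51 = 49/70.917 × 46.886 + 51 ≈ 83.40 → 83.
Sub-indices: NO₂→101, PM10→250, CO→138, O₃→104, SO₂→121, PM2.5→83. Ranked high→low: 250, 138, 121, 104, 101, 83. Second-highest sub-index = 138.

138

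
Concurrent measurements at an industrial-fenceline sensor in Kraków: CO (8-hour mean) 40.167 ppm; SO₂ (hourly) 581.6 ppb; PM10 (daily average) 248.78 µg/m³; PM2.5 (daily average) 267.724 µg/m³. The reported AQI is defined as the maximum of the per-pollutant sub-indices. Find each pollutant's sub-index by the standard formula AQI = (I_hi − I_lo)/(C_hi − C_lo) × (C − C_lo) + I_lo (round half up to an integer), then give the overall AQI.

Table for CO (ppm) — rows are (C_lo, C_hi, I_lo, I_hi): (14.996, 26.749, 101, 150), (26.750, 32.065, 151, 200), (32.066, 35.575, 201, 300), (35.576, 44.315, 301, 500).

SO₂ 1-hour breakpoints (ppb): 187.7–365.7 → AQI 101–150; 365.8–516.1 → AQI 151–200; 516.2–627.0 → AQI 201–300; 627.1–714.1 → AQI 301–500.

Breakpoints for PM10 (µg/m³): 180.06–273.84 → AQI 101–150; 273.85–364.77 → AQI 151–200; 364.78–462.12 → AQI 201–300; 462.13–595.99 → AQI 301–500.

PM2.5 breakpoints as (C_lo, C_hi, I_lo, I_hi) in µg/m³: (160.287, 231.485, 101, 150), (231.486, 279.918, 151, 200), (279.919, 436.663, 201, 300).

406

CO 40.167: bracket 35.576–44.315 → index 301–500; slope 199/8.739, offset 4.591.
AQI = 301 + 199/8.739·4.591 ≈ 405.54 ⇒ 406.
SO₂: 581.6 lies in 516.2–627.0, so I_lo=201, I_hi=300, C_lo=516.2, C_hi=627.0.
(300−201)/(627.0−516.2) × (581.6−516.2) + 201 = 99/110.8 × 65.4 + 201 ≈ 259.44 → 259.
PM10: 248.78 lies in 180.06–273.84, so I_lo=101, I_hi=150, C_lo=180.06, C_hi=273.84.
(150−101)/(273.84−180.06) × (248.78−180.06) + 101 = 49/93.78 × 68.72 + 101 ≈ 136.91 → 137.
PM2.5: 267.724 lies in 231.486–279.918, so I_lo=151, I_hi=200, C_lo=231.486, C_hi=279.918.
(200−151)/(279.918−231.486) × (267.724−231.486) + 151 = 49/48.432 × 36.238 + 151 ≈ 187.66 → 188.
Sub-indices: CO→406, SO₂→259, PM10→137, PM2.5→188. Overall AQI = max = 406; dominant pollutant is CO.
AQI 406: Hazardous.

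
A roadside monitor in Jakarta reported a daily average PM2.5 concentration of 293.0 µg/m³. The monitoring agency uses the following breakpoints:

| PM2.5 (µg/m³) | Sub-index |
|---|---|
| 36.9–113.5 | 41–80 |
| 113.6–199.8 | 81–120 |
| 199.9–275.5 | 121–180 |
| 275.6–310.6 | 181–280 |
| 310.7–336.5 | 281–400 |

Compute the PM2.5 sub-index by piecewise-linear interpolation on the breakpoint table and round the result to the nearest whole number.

230

PM2.5 293.0: bracket 275.6–310.6 → index 181–280; slope 99/35.0, offset 17.4.
AQI = 181 + 99/35.0·17.4 ≈ 230.22 ⇒ 230.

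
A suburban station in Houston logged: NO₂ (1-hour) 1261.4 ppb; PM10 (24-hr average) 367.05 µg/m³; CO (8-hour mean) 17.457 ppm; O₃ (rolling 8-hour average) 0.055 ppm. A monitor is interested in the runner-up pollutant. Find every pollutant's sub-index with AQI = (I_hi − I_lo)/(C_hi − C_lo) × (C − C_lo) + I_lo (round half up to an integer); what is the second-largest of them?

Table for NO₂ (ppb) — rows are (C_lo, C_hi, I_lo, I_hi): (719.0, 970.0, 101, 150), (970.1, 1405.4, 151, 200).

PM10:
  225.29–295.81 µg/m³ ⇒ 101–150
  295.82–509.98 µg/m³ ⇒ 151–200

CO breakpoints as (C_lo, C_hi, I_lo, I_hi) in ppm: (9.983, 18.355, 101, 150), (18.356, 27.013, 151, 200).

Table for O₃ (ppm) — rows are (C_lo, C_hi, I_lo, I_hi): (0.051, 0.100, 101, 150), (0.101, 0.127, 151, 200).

NO₂: row 970.1–1405.4 (AQI 151–200). (200−151)·(1261.4−970.1)/(1405.4−970.1) + 151 = 49·291.3/435.3 + 151 ≈ 183.79 → 184.
PM10: 367.05 ∈ [295.82, 509.98] ↔ index [151, 200].
151 + (367.05−295.82)·(200−151)/(509.98−295.82) = 151 + 71.23·49/214.16 ≈ 167.30, so AQI = 167.
CO: 17.457 ∈ [9.983, 18.355] ↔ index [101, 150].
101 + (17.457−9.983)·(150−101)/(18.355−9.983) = 101 + 7.474·49/8.372 ≈ 144.74, so AQI = 145.
O₃: 0.055 ∈ [0.051, 0.100] ↔ index [101, 150].
101 + (0.055−0.051)·(150−101)/(0.100−0.051) = 101 + 0.004·49/0.049 ≈ 105.00, so AQI = 105.
Sub-indices: NO₂→184, PM10→167, CO→145, O₃→105. Ranked high→low: 184, 167, 145, 105. Second-highest sub-index = 167.

167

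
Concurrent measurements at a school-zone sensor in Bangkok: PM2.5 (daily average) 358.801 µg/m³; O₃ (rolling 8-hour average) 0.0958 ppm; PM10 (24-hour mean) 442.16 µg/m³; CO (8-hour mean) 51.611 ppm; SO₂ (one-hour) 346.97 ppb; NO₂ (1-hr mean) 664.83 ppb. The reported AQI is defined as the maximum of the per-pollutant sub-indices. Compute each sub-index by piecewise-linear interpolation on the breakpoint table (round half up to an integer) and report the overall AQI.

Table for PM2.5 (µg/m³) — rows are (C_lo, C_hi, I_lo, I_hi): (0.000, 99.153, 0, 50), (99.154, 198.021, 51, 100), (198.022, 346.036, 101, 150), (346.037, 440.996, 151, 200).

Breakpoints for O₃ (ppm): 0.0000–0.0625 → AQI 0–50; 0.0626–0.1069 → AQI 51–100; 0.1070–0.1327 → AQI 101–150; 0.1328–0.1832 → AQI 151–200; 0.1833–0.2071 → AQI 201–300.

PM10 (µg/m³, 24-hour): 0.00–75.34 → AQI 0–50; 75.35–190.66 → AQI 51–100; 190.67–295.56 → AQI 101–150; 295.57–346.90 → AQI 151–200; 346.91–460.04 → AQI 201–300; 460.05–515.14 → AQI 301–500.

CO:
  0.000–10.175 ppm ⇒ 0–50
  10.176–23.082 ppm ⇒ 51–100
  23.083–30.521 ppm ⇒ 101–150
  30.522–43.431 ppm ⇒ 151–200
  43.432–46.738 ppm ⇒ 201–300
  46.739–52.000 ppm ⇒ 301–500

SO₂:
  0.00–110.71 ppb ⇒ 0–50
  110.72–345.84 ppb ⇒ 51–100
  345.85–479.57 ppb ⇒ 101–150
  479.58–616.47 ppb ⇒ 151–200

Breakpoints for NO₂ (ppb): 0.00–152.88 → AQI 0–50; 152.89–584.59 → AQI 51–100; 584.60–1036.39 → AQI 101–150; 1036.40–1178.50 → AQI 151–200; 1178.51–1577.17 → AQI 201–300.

PM2.5: row 346.037–440.996 (AQI 151–200). (200−151)·(358.801−346.037)/(440.996−346.037) + 151 = 49·12.764/94.959 + 151 ≈ 157.59 → 158.
O₃: 0.0958 ∈ [0.0626, 0.1069] ↔ index [51, 100].
51 + (0.0958−0.0626)·(100−51)/(0.1069−0.0626) = 51 + 0.0332·49/0.0443 ≈ 87.72, so AQI = 88.
PM10: 442.16 ∈ [346.91, 460.04] ↔ index [201, 300].
201 + (442.16−346.91)·(300−201)/(460.04−346.91) = 201 + 95.25·99/113.13 ≈ 284.35, so AQI = 284.
CO: 51.611 ∈ [46.739, 52.000] ↔ index [301, 500].
301 + (51.611−46.739)·(500−301)/(52.000−46.739) = 301 + 4.872·199/5.261 ≈ 485.29, so AQI = 485.
SO₂: 346.97 ∈ [345.85, 479.57] ↔ index [101, 150].
101 + (346.97−345.85)·(150−101)/(479.57−345.85) = 101 + 1.12·49/133.72 ≈ 101.41, so AQI = 101.
NO₂: 664.83 ∈ [584.60, 1036.39] ↔ index [101, 150].
101 + (664.83−584.60)·(150−101)/(1036.39−584.60) = 101 + 80.23·49/451.79 ≈ 109.70, so AQI = 110.
Sub-indices: PM2.5→158, O₃→88, PM10→284, CO→485, SO₂→101, NO₂→110. Overall AQI = max = 485; dominant pollutant is CO.

485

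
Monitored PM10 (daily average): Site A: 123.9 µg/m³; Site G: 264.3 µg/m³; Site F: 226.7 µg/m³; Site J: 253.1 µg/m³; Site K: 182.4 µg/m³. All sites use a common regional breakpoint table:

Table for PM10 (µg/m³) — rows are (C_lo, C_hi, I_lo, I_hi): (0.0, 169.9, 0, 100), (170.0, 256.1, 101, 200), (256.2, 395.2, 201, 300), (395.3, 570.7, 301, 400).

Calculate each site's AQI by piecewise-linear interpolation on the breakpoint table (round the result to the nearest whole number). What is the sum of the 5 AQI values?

Site A: row 0.0–169.9 (AQI 0–100). (100−0)·(123.9−0.0)/(169.9−0.0) + 0 = 100·123.9/169.9 + 0 ≈ 72.93 → 73.
Site G: 264.3 lies in 256.2–395.2, so I_lo=201, I_hi=300, C_lo=256.2, C_hi=395.2.
(300−201)/(395.2−256.2) × (264.3−256.2) + 201 = 99/139.0 × 8.1 + 201 ≈ 206.77 → 207.
Site F: 226.7 ∈ [170.0, 256.1] ↔ index [101, 200].
101 + (226.7−170.0)·(200−101)/(256.1−170.0) = 101 + 56.7·99/86.1 ≈ 166.20, so AQI = 166.
Site J: row 170.0–256.1 (AQI 101–200). (200−101)·(253.1−170.0)/(256.1−170.0) + 101 = 99·83.1/86.1 + 101 ≈ 196.55 → 197.
Site K: 182.4 lies in 170.0–256.1, so I_lo=101, I_hi=200, C_lo=170.0, C_hi=256.1.
(200−101)/(256.1−170.0) × (182.4−170.0) + 101 = 99/86.1 × 12.4 + 101 ≈ 115.26 → 115.
AQIs: Site A=73, Site G=207, Site F=166, Site J=197, Site K=115. Sum = 73 + 207 + 166 + 197 + 115 = 758.

758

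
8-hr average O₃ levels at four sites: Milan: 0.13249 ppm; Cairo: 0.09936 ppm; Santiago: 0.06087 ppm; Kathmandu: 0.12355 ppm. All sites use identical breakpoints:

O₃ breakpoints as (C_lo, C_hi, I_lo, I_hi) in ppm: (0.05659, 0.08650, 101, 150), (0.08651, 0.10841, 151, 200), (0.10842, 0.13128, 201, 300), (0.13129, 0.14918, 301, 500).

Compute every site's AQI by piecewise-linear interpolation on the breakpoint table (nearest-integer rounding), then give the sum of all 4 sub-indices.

869

Milan: row 0.13129–0.14918 (AQI 301–500). (500−301)·(0.13249−0.13129)/(0.14918−0.13129) + 301 = 199·0.00120/0.01789 + 301 ≈ 314.35 → 314.
Cairo 0.09936: bracket 0.08651–0.10841 → index 151–200; slope 49/0.02190, offset 0.01285.
AQI = 151 + 49/0.02190·0.01285 ≈ 179.75 ⇒ 180.
Santiago: 0.06087 lies in 0.05659–0.08650, so I_lo=101, I_hi=150, C_lo=0.05659, C_hi=0.08650.
(150−101)/(0.08650−0.05659) × (0.06087−0.05659) + 101 = 49/0.02991 × 0.00428 + 101 ≈ 108.01 → 108.
Kathmandu: 0.12355 lies in 0.10842–0.13128, so I_lo=201, I_hi=300, C_lo=0.10842, C_hi=0.13128.
(300−201)/(0.13128−0.10842) × (0.12355−0.10842) + 201 = 99/0.02286 × 0.01513 + 201 ≈ 266.52 → 267.
AQIs: Milan=314, Cairo=180, Santiago=108, Kathmandu=267. Sum = 314 + 180 + 108 + 267 = 869.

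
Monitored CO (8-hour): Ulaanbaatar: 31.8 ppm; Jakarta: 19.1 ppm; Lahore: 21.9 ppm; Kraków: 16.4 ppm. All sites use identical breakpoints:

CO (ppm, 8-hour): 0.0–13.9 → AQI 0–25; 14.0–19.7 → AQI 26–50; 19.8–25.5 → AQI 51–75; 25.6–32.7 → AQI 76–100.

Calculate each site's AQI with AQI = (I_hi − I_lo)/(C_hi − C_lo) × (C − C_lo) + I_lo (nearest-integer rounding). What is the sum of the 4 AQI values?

240

Ulaanbaatar: 31.8 ∈ [25.6, 32.7] ↔ index [76, 100].
76 + (31.8−25.6)·(100−76)/(32.7−25.6) = 76 + 6.2·24/7.1 ≈ 96.96, so AQI = 97.
Jakarta: row 14.0–19.7 (AQI 26–50). (50−26)·(19.1−14.0)/(19.7−14.0) + 26 = 24·5.1/5.7 + 26 ≈ 47.47 → 47.
Lahore: 21.9 ∈ [19.8, 25.5] ↔ index [51, 75].
51 + (21.9−19.8)·(75−51)/(25.5−19.8) = 51 + 2.1·24/5.7 ≈ 59.84, so AQI = 60.
Kraków: 16.4 lies in 14.0–19.7, so I_lo=26, I_hi=50, C_lo=14.0, C_hi=19.7.
(50−26)/(19.7−14.0) × (16.4−14.0) + 26 = 24/5.7 × 2.4 + 26 ≈ 36.11 → 36.
AQIs: Ulaanbaatar=97, Jakarta=47, Lahore=60, Kraków=36. Sum = 97 + 47 + 60 + 36 = 240.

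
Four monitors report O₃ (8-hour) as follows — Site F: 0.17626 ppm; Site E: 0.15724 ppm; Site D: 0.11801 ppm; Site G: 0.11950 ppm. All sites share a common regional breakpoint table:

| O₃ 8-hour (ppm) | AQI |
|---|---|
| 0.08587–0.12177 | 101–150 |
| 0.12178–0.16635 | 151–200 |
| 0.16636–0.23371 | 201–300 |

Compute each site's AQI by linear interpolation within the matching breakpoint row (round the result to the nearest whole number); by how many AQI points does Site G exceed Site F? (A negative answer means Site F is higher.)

Site F 0.17626: bracket 0.16636–0.23371 → index 201–300; slope 99/0.06735, offset 0.00990.
AQI = 201 + 99/0.06735·0.00990 ≈ 215.55 ⇒ 216.
Site E: 0.15724 lies in 0.12178–0.16635, so I_lo=151, I_hi=200, C_lo=0.12178, C_hi=0.16635.
(200−151)/(0.16635−0.12178) × (0.15724−0.12178) + 151 = 49/0.04457 × 0.03546 + 151 ≈ 189.98 → 190.
Site D 0.11801: bracket 0.08587–0.12177 → index 101–150; slope 49/0.03590, offset 0.03214.
AQI = 101 + 49/0.03590·0.03214 ≈ 144.87 ⇒ 145.
Site G: row 0.08587–0.12177 (AQI 101–150). (150−101)·(0.11950−0.08587)/(0.12177−0.08587) + 101 = 49·0.03363/0.03590 + 101 ≈ 146.90 → 147.
AQIs: Site F=216, Site E=190, Site D=145, Site G=147. Site G (147) − Site F (216) = -69.

-69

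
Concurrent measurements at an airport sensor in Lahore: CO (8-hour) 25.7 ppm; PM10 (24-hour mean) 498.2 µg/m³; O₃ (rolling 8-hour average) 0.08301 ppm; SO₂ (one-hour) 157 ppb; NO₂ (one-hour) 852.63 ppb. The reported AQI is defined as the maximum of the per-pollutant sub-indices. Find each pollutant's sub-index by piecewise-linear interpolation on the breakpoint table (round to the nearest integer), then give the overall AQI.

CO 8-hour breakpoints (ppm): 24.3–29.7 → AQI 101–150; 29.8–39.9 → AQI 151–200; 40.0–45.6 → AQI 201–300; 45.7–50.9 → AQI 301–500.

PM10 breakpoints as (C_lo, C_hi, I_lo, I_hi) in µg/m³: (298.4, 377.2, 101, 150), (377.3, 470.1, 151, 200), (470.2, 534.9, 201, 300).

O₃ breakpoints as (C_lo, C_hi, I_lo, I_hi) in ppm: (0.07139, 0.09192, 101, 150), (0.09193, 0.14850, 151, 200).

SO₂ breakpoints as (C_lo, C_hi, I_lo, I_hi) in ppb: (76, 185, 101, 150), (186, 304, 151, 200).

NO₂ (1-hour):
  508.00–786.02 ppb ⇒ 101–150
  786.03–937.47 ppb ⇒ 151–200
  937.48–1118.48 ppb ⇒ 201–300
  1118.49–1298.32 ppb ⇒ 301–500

CO 25.7: bracket 24.3–29.7 → index 101–150; slope 49/5.4, offset 1.4.
AQI = 101 + 49/5.4·1.4 ≈ 113.70 ⇒ 114.
PM10: 498.2 ∈ [470.2, 534.9] ↔ index [201, 300].
201 + (498.2−470.2)·(300−201)/(534.9−470.2) = 201 + 28.0·99/64.7 ≈ 243.84, so AQI = 244.
O₃: row 0.07139–0.09192 (AQI 101–150). (150−101)·(0.08301−0.07139)/(0.09192−0.07139) + 101 = 49·0.01162/0.02053 + 101 ≈ 128.73 → 129.
SO₂: 157 lies in 76–185, so I_lo=101, I_hi=150, C_lo=76, C_hi=185.
(150−101)/(185−76) × (157−76) + 101 = 49/109 × 81 + 101 ≈ 137.41 → 137.
NO₂: row 786.03–937.47 (AQI 151–200). (200−151)·(852.63−786.03)/(937.47−786.03) + 151 = 49·66.60/151.44 + 151 ≈ 172.55 → 173.
Sub-indices: CO→114, PM10→244, O₃→129, SO₂→137, NO₂→173. Overall AQI = max = 244; dominant pollutant is PM10.

244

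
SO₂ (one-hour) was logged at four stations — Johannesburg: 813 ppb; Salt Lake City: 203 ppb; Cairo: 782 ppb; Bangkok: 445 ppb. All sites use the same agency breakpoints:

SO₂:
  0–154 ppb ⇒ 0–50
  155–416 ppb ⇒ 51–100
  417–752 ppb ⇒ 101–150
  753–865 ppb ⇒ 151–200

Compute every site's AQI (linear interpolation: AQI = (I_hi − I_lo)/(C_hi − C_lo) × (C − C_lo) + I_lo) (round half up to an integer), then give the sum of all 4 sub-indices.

Johannesburg: row 753–865 (AQI 151–200). (200−151)·(813−753)/(865−753) + 151 = 49·60/112 + 151 ≈ 177.25 → 177.
Salt Lake City: 203 lies in 155–416, so I_lo=51, I_hi=100, C_lo=155, C_hi=416.
(100−51)/(416−155) × (203−155) + 51 = 49/261 × 48 + 51 ≈ 60.01 → 60.
Cairo: row 753–865 (AQI 151–200). (200−151)·(782−753)/(865−753) + 151 = 49·29/112 + 151 ≈ 163.69 → 164.
Bangkok: row 417–752 (AQI 101–150). (150−101)·(445−417)/(752−417) + 101 = 49·28/335 + 101 ≈ 105.10 → 105.
AQIs: Johannesburg=177, Salt Lake City=60, Cairo=164, Bangkok=105. Sum = 177 + 60 + 164 + 105 = 506.

506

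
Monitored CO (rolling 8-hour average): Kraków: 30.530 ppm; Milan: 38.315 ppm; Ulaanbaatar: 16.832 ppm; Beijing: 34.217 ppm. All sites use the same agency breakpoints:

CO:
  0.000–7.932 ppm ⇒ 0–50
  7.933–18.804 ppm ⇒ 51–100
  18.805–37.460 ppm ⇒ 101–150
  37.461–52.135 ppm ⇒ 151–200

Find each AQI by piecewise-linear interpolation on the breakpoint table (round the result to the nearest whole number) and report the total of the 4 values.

Kraków: 30.530 ∈ [18.805, 37.460] ↔ index [101, 150].
101 + (30.530−18.805)·(150−101)/(37.460−18.805) = 101 + 11.725·49/18.655 ≈ 131.80, so AQI = 132.
Milan: 38.315 ∈ [37.461, 52.135] ↔ index [151, 200].
151 + (38.315−37.461)·(200−151)/(52.135−37.461) = 151 + 0.854·49/14.674 ≈ 153.85, so AQI = 154.
Ulaanbaatar: row 7.933–18.804 (AQI 51–100). (100−51)·(16.832−7.933)/(18.804−7.933) + 51 = 49·8.899/10.871 + 51 ≈ 91.11 → 91.
Beijing: row 18.805–37.460 (AQI 101–150). (150−101)·(34.217−18.805)/(37.460−18.805) + 101 = 49·15.412/18.655 + 101 ≈ 141.48 → 141.
AQIs: Kraków=132, Milan=154, Ulaanbaatar=91, Beijing=141. Sum = 132 + 154 + 91 + 141 = 518.

518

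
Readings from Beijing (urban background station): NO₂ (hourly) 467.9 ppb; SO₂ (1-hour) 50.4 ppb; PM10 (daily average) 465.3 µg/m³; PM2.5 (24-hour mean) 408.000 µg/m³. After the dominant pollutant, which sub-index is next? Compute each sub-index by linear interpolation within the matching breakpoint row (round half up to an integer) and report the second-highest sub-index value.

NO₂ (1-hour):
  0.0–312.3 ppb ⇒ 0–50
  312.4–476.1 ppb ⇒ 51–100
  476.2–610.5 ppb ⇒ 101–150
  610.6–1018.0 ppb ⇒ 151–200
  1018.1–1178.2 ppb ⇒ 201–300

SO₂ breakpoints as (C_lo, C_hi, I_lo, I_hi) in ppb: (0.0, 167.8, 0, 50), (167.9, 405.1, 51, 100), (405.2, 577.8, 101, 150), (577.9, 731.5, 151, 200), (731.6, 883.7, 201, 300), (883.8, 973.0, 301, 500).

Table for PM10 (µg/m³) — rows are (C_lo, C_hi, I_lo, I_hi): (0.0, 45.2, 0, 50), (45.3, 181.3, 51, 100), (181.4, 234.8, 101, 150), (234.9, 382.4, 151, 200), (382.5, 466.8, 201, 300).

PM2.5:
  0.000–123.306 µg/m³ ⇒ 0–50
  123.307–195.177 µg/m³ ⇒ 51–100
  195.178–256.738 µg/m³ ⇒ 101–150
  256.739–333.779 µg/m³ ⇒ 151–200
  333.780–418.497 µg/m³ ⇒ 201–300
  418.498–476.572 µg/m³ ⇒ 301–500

NO₂ 467.9: bracket 312.4–476.1 → index 51–100; slope 49/163.7, offset 155.5.
AQI = 51 + 49/163.7·155.5 ≈ 97.55 ⇒ 98.
SO₂: row 0.0–167.8 (AQI 0–50). (50−0)·(50.4−0.0)/(167.8−0.0) + 0 = 50·50.4/167.8 + 0 ≈ 15.02 → 15.
PM10: 465.3 ∈ [382.5, 466.8] ↔ index [201, 300].
201 + (465.3−382.5)·(300−201)/(466.8−382.5) = 201 + 82.8·99/84.3 ≈ 298.24, so AQI = 298.
PM2.5: 408.000 ∈ [333.780, 418.497] ↔ index [201, 300].
201 + (408.000−333.780)·(300−201)/(418.497−333.780) = 201 + 74.220·99/84.717 ≈ 287.73, so AQI = 288.
Sub-indices: NO₂→98, SO₂→15, PM10→298, PM2.5→288. Ranked high→low: 298, 288, 98, 15. Second-highest sub-index = 288.

288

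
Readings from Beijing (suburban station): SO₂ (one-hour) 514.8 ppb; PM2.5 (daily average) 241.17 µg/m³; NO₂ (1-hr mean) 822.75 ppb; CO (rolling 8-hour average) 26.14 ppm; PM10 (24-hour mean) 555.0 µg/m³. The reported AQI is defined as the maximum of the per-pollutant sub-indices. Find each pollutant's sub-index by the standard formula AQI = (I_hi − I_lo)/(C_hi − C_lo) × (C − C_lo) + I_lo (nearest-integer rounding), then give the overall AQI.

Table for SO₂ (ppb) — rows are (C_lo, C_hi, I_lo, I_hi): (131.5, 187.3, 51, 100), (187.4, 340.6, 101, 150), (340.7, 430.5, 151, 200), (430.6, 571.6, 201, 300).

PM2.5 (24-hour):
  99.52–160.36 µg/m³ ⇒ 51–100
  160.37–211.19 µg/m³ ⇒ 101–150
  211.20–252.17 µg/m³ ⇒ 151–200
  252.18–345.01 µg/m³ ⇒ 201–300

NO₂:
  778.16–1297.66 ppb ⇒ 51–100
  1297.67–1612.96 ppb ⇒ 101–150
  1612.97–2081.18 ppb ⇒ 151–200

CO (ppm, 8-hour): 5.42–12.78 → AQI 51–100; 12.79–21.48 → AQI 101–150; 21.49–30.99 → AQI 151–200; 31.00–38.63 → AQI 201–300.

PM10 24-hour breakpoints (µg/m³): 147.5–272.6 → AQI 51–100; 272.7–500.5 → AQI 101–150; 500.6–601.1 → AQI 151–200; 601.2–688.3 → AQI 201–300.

SO₂: row 430.6–571.6 (AQI 201–300). (300−201)·(514.8−430.6)/(571.6−430.6) + 201 = 99·84.2/141.0 + 201 ≈ 260.12 → 260.
PM2.5: 241.17 lies in 211.20–252.17, so I_lo=151, I_hi=200, C_lo=211.20, C_hi=252.17.
(200−151)/(252.17−211.20) × (241.17−211.20) + 151 = 49/40.97 × 29.97 + 151 ≈ 186.84 → 187.
NO₂: row 778.16–1297.66 (AQI 51–100). (100−51)·(822.75−778.16)/(1297.66−778.16) + 51 = 49·44.59/519.50 + 51 ≈ 55.21 → 55.
CO: 26.14 lies in 21.49–30.99, so I_lo=151, I_hi=200, C_lo=21.49, C_hi=30.99.
(200−151)/(30.99−21.49) × (26.14−21.49) + 151 = 49/9.50 × 4.65 + 151 ≈ 174.98 → 175.
PM10 555.0: bracket 500.6–601.1 → index 151–200; slope 49/100.5, offset 54.4.
AQI = 151 + 49/100.5·54.4 ≈ 177.52 ⇒ 178.
Sub-indices: SO₂→260, PM2.5→187, NO₂→55, CO→175, PM10→178. Overall AQI = max = 260; dominant pollutant is SO₂.
AQI 260: Very Unhealthy.

260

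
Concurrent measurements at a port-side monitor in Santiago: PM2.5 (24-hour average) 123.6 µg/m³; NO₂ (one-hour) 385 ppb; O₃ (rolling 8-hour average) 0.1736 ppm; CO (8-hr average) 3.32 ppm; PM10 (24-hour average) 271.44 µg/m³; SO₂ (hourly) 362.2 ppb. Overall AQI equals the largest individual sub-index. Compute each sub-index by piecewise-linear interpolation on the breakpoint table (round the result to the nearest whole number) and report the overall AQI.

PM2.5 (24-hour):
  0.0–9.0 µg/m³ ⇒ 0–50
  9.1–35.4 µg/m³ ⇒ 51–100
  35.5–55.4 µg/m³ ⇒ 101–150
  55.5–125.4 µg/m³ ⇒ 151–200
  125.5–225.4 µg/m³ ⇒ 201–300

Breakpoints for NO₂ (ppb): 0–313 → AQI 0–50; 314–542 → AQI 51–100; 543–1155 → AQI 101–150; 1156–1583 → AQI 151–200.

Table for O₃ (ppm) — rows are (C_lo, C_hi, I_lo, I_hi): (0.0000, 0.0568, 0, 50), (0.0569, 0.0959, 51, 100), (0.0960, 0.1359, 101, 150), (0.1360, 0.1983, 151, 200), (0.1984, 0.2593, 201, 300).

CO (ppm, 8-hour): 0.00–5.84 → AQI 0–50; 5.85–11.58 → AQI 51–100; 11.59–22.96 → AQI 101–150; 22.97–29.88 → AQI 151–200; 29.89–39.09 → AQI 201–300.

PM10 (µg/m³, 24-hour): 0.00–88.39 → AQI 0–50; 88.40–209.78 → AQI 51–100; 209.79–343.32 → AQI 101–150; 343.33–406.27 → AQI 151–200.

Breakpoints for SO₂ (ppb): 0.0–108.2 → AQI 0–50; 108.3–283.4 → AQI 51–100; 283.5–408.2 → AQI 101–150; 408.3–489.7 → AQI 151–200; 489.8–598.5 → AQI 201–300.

PM2.5: 123.6 lies in 55.5–125.4, so I_lo=151, I_hi=200, C_lo=55.5, C_hi=125.4.
(200−151)/(125.4−55.5) × (123.6−55.5) + 151 = 49/69.9 × 68.1 + 151 ≈ 198.74 → 199.
NO₂ 385: bracket 314–542 → index 51–100; slope 49/228, offset 71.
AQI = 51 + 49/228·71 ≈ 66.26 ⇒ 66.
O₃: row 0.1360–0.1983 (AQI 151–200). (200−151)·(0.1736−0.1360)/(0.1983−0.1360) + 151 = 49·0.0376/0.0623 + 151 ≈ 180.57 → 181.
CO: 3.32 lies in 0.00–5.84, so I_lo=0, I_hi=50, C_lo=0.00, C_hi=5.84.
(50−0)/(5.84−0.00) × (3.32−0.00) + 0 = 50/5.84 × 3.32 + 0 ≈ 28.42 → 28.
PM10: row 209.79–343.32 (AQI 101–150). (150−101)·(271.44−209.79)/(343.32−209.79) + 101 = 49·61.65/133.53 + 101 ≈ 123.62 → 124.
SO₂: row 283.5–408.2 (AQI 101–150). (150−101)·(362.2−283.5)/(408.2−283.5) + 101 = 49·78.7/124.7 + 101 ≈ 131.92 → 132.
Sub-indices: PM2.5→199, NO₂→66, O₃→181, CO→28, PM10→124, SO₂→132. Overall AQI = max = 199; dominant pollutant is PM2.5.
AQI 199: Unhealthy.

199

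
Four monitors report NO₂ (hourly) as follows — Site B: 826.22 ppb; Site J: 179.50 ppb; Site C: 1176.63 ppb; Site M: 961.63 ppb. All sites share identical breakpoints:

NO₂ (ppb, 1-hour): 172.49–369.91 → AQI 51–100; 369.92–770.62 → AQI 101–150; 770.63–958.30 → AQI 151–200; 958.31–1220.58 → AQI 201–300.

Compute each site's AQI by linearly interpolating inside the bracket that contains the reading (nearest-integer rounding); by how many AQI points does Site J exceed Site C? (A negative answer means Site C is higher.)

Site B: row 770.63–958.30 (AQI 151–200). (200−151)·(826.22−770.63)/(958.30−770.63) + 151 = 49·55.59/187.67 + 151 ≈ 165.51 → 166.
Site J: 179.50 ∈ [172.49, 369.91] ↔ index [51, 100].
51 + (179.50−172.49)·(100−51)/(369.91−172.49) = 51 + 7.01·49/197.42 ≈ 52.74, so AQI = 53.
Site C: 1176.63 lies in 958.31–1220.58, so I_lo=201, I_hi=300, C_lo=958.31, C_hi=1220.58.
(300−201)/(1220.58−958.31) × (1176.63−958.31) + 201 = 99/262.27 × 218.32 + 201 ≈ 283.41 → 283.
Site M: row 958.31–1220.58 (AQI 201–300). (300−201)·(961.63−958.31)/(1220.58−958.31) + 201 = 99·3.32/262.27 + 201 ≈ 202.25 → 202.
AQIs: Site B=166, Site J=53, Site C=283, Site M=202. Site J (53) − Site C (283) = -230.

-230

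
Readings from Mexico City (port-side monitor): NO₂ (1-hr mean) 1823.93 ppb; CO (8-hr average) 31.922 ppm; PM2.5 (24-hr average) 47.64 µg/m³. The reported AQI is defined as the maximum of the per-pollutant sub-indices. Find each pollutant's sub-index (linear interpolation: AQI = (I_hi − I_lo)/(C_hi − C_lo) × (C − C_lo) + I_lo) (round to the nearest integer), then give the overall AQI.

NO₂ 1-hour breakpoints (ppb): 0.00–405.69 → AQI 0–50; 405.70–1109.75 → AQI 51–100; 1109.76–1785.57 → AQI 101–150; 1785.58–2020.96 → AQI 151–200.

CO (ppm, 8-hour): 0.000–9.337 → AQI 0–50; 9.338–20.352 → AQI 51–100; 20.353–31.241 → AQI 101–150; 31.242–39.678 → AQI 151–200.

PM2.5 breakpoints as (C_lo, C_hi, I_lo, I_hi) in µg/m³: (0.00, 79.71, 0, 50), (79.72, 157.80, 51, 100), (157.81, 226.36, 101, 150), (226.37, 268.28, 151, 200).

NO₂: row 1785.58–2020.96 (AQI 151–200). (200−151)·(1823.93−1785.58)/(2020.96−1785.58) + 151 = 49·38.35/235.38 + 151 ≈ 158.98 → 159.
CO: 31.922 ∈ [31.242, 39.678] ↔ index [151, 200].
151 + (31.922−31.242)·(200−151)/(39.678−31.242) = 151 + 0.680·49/8.436 ≈ 154.95, so AQI = 155.
PM2.5: 47.64 ∈ [0.00, 79.71] ↔ index [0, 50].
0 + (47.64−0.00)·(50−0)/(79.71−0.00) = 0 + 47.64·50/79.71 ≈ 29.88, so AQI = 30.
Sub-indices: NO₂→159, CO→155, PM2.5→30. Overall AQI = max = 159; dominant pollutant is NO₂.

159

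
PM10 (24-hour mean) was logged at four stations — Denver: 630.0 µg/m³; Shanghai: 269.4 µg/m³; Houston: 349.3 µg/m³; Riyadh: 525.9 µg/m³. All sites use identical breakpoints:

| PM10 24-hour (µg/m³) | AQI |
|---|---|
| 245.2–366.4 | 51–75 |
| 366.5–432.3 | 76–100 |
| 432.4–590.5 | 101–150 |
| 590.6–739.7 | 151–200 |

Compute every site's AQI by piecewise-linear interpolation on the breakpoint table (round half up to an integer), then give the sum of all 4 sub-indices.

Denver: 630.0 ∈ [590.6, 739.7] ↔ index [151, 200].
151 + (630.0−590.6)·(200−151)/(739.7−590.6) = 151 + 39.4·49/149.1 ≈ 163.95, so AQI = 164.
Shanghai: 269.4 lies in 245.2–366.4, so I_lo=51, I_hi=75, C_lo=245.2, C_hi=366.4.
(75−51)/(366.4−245.2) × (269.4−245.2) + 51 = 24/121.2 × 24.2 + 51 ≈ 55.79 → 56.
Houston: 349.3 lies in 245.2–366.4, so I_lo=51, I_hi=75, C_lo=245.2, C_hi=366.4.
(75−51)/(366.4−245.2) × (349.3−245.2) + 51 = 24/121.2 × 104.1 + 51 ≈ 71.61 → 72.
Riyadh 525.9: bracket 432.4–590.5 → index 101–150; slope 49/158.1, offset 93.5.
AQI = 101 + 49/158.1·93.5 ≈ 129.98 ⇒ 130.
AQIs: Denver=164, Shanghai=56, Houston=72, Riyadh=130. Sum = 164 + 56 + 72 + 130 = 422.

422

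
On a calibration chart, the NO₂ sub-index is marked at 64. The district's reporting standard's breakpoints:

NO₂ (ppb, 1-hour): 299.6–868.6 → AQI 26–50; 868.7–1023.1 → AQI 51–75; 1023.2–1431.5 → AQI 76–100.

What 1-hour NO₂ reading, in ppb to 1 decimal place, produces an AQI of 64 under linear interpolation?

AQI 64 lies in the 51–75 band, which corresponds to 868.7–1023.1 ppb.
C = 868.7 + (64−51)×(1023.1−868.7)/(75−51) = 868.7 + 13×154.4/24 ≈ 952.333 ppb → 952.3 ppb to 1 dp.

952.3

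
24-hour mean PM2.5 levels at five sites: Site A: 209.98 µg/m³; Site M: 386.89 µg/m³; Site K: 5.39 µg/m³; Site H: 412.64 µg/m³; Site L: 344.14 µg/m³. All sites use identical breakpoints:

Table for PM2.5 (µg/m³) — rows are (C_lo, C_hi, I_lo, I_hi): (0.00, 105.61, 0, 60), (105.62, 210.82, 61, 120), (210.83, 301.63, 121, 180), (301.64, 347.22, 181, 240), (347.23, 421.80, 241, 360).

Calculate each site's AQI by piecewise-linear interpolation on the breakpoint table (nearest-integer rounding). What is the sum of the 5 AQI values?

1008

Site A 209.98: bracket 105.62–210.82 → index 61–120; slope 59/105.20, offset 104.36.
AQI = 61 + 59/105.20·104.36 ≈ 119.53 ⇒ 120.
Site M: 386.89 lies in 347.23–421.80, so I_lo=241, I_hi=360, C_lo=347.23, C_hi=421.80.
(360−241)/(421.80−347.23) × (386.89−347.23) + 241 = 119/74.57 × 39.66 + 241 ≈ 304.29 → 304.
Site K: 5.39 lies in 0.00–105.61, so I_lo=0, I_hi=60, C_lo=0.00, C_hi=105.61.
(60−0)/(105.61−0.00) × (5.39−0.00) + 0 = 60/105.61 × 5.39 + 0 ≈ 3.06 → 3.
Site H: row 347.23–421.80 (AQI 241–360). (360−241)·(412.64−347.23)/(421.80−347.23) + 241 = 119·65.41/74.57 + 241 ≈ 345.38 → 345.
Site L: row 301.64–347.22 (AQI 181–240). (240−181)·(344.14−301.64)/(347.22−301.64) + 181 = 59·42.50/45.58 + 181 ≈ 236.01 → 236.
AQIs: Site A=120, Site M=304, Site K=3, Site H=345, Site L=236. Sum = 120 + 304 + 3 + 345 + 236 = 1008.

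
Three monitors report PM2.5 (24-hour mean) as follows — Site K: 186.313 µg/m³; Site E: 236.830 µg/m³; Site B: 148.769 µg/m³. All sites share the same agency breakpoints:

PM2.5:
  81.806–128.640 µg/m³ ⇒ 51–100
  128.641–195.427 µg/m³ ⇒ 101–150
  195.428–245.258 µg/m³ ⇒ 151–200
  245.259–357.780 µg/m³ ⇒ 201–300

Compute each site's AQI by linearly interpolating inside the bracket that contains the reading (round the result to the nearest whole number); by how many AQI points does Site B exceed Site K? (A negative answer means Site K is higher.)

-27

Site K: 186.313 lies in 128.641–195.427, so I_lo=101, I_hi=150, C_lo=128.641, C_hi=195.427.
(150−101)/(195.427−128.641) × (186.313−128.641) + 101 = 49/66.786 × 57.672 + 101 ≈ 143.31 → 143.
Site E: 236.830 lies in 195.428–245.258, so I_lo=151, I_hi=200, C_lo=195.428, C_hi=245.258.
(200−151)/(245.258−195.428) × (236.830−195.428) + 151 = 49/49.830 × 41.402 + 151 ≈ 191.71 → 192.
Site B: 148.769 lies in 128.641–195.427, so I_lo=101, I_hi=150, C_lo=128.641, C_hi=195.427.
(150−101)/(195.427−128.641) × (148.769−128.641) + 101 = 49/66.786 × 20.128 + 101 ≈ 115.77 → 116.
AQIs: Site K=143, Site E=192, Site B=116. Site B (116) − Site K (143) = -27.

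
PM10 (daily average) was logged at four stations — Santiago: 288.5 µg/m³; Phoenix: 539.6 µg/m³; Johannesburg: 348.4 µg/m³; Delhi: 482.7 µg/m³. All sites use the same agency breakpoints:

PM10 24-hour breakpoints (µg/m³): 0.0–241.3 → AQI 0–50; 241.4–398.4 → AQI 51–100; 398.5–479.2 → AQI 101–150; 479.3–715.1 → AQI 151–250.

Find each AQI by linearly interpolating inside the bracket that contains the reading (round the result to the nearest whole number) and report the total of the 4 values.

478

Santiago: row 241.4–398.4 (AQI 51–100). (100−51)·(288.5−241.4)/(398.4−241.4) + 51 = 49·47.1/157.0 + 51 ≈ 65.70 → 66.
Phoenix: 539.6 lies in 479.3–715.1, so I_lo=151, I_hi=250, C_lo=479.3, C_hi=715.1.
(250−151)/(715.1−479.3) × (539.6−479.3) + 151 = 99/235.8 × 60.3 + 151 ≈ 176.32 → 176.
Johannesburg: row 241.4–398.4 (AQI 51–100). (100−51)·(348.4−241.4)/(398.4−241.4) + 51 = 49·107.0/157.0 + 51 ≈ 84.39 → 84.
Delhi: row 479.3–715.1 (AQI 151–250). (250−151)·(482.7−479.3)/(715.1−479.3) + 151 = 99·3.4/235.8 + 151 ≈ 152.43 → 152.
AQIs: Santiago=66, Phoenix=176, Johannesburg=84, Delhi=152. Sum = 66 + 176 + 84 + 152 = 478.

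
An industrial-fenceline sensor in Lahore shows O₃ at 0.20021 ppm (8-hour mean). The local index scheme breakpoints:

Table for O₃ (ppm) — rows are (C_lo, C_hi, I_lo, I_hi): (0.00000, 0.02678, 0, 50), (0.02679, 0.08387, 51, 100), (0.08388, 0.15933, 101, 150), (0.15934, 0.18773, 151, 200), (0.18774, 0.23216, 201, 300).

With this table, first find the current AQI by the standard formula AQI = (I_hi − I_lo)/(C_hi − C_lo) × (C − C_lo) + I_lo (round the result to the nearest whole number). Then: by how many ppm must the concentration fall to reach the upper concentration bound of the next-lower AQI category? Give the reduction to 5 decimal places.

O₃: 0.20021 lies in 0.18774–0.23216, so I_lo=201, I_hi=300, C_lo=0.18774, C_hi=0.23216.
(300−201)/(0.23216−0.18774) × (0.20021−0.18774) + 201 = 99/0.04442 × 0.01247 + 201 ≈ 228.79 → 229.
Current AQI 229 is in the Very Unhealthy range (201–300). The next-lower category tops out at AQI 200, whose upper concentration bound is 0.18773 ppm.
Reduction needed = 0.20021 − 0.18773 = 0.01248 ppm.

0.01248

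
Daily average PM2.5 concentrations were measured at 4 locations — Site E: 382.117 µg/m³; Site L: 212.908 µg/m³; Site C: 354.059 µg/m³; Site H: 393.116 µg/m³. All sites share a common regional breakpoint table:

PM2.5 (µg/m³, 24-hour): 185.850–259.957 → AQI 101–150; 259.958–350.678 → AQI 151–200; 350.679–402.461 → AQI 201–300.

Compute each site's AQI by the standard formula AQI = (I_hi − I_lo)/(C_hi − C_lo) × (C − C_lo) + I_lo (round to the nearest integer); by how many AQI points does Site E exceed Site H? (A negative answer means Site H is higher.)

Site E 382.117: bracket 350.679–402.461 → index 201–300; slope 99/51.782, offset 31.438.
AQI = 201 + 99/51.782·31.438 ≈ 261.11 ⇒ 261.
Site L: 212.908 lies in 185.850–259.957, so I_lo=101, I_hi=150, C_lo=185.850, C_hi=259.957.
(150−101)/(259.957−185.850) × (212.908−185.850) + 101 = 49/74.107 × 27.058 + 101 ≈ 118.89 → 119.
Site C: 354.059 lies in 350.679–402.461, so I_lo=201, I_hi=300, C_lo=350.679, C_hi=402.461.
(300−201)/(402.461−350.679) × (354.059−350.679) + 201 = 99/51.782 × 3.380 + 201 ≈ 207.46 → 207.
Site H: row 350.679–402.461 (AQI 201–300). (300−201)·(393.116−350.679)/(402.461−350.679) + 201 = 99·42.437/51.782 + 201 ≈ 282.13 → 282.
AQIs: Site E=261, Site L=119, Site C=207, Site H=282. Site E (261) − Site H (282) = -21.

-21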